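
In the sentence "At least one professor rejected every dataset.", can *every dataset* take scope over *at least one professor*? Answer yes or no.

Both DPs are arguments of the same predicate; there is no clause or island boundary between them.
With no island boundary between them, the object can take inverse scope over the subject via ordinary QR within the clause.
The sentence is scopally ambiguous between *at least one professor* > *every dataset* and *every dataset* > *at least one professor*.

Yes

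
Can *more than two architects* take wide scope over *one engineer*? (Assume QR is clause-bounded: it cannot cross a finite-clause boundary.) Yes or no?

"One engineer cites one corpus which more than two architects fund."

No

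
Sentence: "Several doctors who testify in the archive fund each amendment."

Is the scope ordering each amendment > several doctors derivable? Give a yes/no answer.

*each amendment* is a matrix argument; only *several doctors* is modified by the relative clause *who testify in the archive*, so the RC island is irrelevant to the target quantifier.
With no island boundary between them, the object can take inverse scope over the subject via ordinary QR within the clause.
The sentence is scopally ambiguous between *several doctors* > *each amendment* and *each amendment* > *several doctors*.

Yes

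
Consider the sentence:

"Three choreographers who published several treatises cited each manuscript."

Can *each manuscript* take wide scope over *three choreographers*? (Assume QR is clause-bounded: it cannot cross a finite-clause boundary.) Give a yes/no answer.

Yes

The relative clause *who published several treatises* modifies *three choreographers*, but *each manuscript* is not inside that relative clause — it is an argument of the matrix verb.
Since no island is crossed, the inverse ordering is licensed alongside surface scope.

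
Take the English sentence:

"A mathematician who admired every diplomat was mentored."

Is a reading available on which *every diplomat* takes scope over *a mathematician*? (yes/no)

No

The target quantifier *every diplomat* is part of the relative clause *who admired every diplomat*.
Relative clauses block scope extraction: QR cannot target a position outside the modified NP.
Hence only narrow scope for *every diplomat* (under *a mathematician*) survives.
(Only the surface reading survives: one fixed mathematician with respect to all the relevant diplomats.)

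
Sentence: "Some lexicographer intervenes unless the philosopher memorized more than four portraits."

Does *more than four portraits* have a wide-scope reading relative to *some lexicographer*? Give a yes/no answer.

No

*more than four portraits* occurs within the adjunct clause *unless the philosopher memorized more than four portraits*.
Scope out of an adjunct clause is unavailable: QR respects the adjunct-island constraint.
So *more than four portraits* cannot raise to a position above *some lexicographer*.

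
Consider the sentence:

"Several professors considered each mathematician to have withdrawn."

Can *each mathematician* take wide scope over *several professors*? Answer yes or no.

Yes

ECM infinitives lack a CP barrier, so *each mathematician* can QR over the matrix subject *several professors*.
With no island boundary between them, the object can take inverse scope over the subject via ordinary QR within the clause.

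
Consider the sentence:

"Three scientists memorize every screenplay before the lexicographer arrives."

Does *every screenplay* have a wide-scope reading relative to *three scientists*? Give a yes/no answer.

Although there is an adjunct clause, *every screenplay* is in the main clause, not inside the adjunct.
Since no island is crossed, the inverse ordering is licensed alongside surface scope.

Yes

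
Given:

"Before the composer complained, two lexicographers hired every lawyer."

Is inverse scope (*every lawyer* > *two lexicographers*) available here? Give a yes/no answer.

Although there is an adjunct clause, *every lawyer* is in the main clause, not inside the adjunct.
Since no island is crossed, the inverse ordering is licensed alongside surface scope.
Both orderings are possible: *two lexicographers* > *every lawyer* and *every lawyer* > *two lexicographers*.

Yes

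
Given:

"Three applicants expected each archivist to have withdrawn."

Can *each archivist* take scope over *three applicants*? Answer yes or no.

Yes

This is an ECM construction: *each archivist* is the infinitival subject, Case-marked by the matrix verb, and the infinitive is transparent for QR.
No island intervenes, so both surface and inverse scope are derivable.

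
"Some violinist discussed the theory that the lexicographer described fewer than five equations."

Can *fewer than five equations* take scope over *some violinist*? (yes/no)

No

*fewer than five equations* occurs within the complex NP *the theory that the lexicographer described fewer than five equations*.
Noun-complement clauses are scope islands (the Complex NP Constraint): a quantifier inside one cannot scope into the matrix.
The inverse ordering *fewer than five equations* > *some violinist* is therefore underivable.
(Only the surface reading survives: one fixed violinist with respect to all the relevant equations.)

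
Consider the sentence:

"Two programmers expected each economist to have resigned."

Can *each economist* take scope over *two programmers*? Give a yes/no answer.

Yes

*each economist* is the subject of an ECM infinitive — the infinitival complement of an ECM verb is not a scope island, so *each economist* can raise into the matrix clause.
No island intervenes, so both surface and inverse scope are derivable.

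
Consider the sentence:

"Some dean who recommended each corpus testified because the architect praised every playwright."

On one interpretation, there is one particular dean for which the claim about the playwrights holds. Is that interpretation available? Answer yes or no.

Yes

The paraphrase describes the scope ordering *some dean* > *every playwright*.
That is the surface-scope ordering, which is always one of the available readings — island constraints only ever restrict inverse scope.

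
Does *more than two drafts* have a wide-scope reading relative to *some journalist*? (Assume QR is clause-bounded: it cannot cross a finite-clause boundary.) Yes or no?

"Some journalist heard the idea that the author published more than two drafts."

*more than two drafts* sits inside the complex NP *the idea that the author published more than two drafts*.
The complex NP is opaque for QR — the quantifier is frozen inside the noun's complement.
*more than two drafts* is confined to the island and cannot take scope over *some journalist*.

No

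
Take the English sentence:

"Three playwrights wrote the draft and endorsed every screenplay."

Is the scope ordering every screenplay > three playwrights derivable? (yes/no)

*every screenplay* is embedded in one conjunct of the coordinate structure (*endorsed every screenplay*).
A quantifier cannot raise out of one conjunct of a coordination across the whole coordinate structure — the CSC applies to QR.
There is no licit LF on which *every screenplay* c-commands *three playwrights*.

No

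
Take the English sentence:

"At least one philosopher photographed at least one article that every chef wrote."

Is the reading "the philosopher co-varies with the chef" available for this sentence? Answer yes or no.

That reading corresponds to *every chef* > *at least one philosopher*.
*every chef* occurs within the relative clause *that every chef wrote* modifying *at least one article*.
Quantifiers inside a relative clause are trapped there; the RC boundary blocks QR.
So *every chef* cannot raise high enough to outscope *at least one philosopher*; only the surface ordering *at least one philosopher* > *every chef* is available.
(Only the surface reading survives: one fixed philosopher with respect to all the relevant chefs.)

No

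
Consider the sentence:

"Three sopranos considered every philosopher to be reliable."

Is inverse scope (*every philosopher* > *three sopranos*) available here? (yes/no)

Yes

ECM infinitives lack a CP barrier, so *every philosopher* can QR over the matrix subject *three sopranos*.
QR within a single clause is free, so the lower quantifier may take scope over the higher one.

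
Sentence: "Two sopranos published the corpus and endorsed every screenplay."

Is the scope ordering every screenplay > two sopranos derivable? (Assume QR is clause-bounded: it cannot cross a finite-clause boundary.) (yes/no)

Structurally, *every screenplay* is inside one conjunct of the coordinate structure (*endorsed every screenplay*).
Coordinate structures are islands for non-across-the-board movement, QR included.
*every screenplay* is confined to the island and cannot take scope over *two sopranos*.

No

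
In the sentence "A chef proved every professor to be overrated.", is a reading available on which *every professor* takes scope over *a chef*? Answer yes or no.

Yes

The ECM infinitive is scope-transparent — *every professor* is free to raise above *a chef*.
QR within a single clause is free, so the lower quantifier may take scope over the higher one.
So *every professor* > *a chef* is among the available readings.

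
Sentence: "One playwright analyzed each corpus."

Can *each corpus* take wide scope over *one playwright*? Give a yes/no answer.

Yes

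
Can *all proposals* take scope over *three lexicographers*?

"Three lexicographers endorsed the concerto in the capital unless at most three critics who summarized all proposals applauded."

No

Structurally, *all proposals* is inside the relative clause *who summarized all proposals*, which is itself inside the adjunct *unless at most three critics who summarized all proposals applauded*.
Even if one barrier were somehow void, the other would still block QR.
So *all proposals* cannot raise high enough to outscope *three lexicographers*; only the surface ordering *three lexicographers* > *all proposals* is available.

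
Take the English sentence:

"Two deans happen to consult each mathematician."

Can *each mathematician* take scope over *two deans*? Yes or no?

Infinitival complements of raising predicates do not block QR; *each mathematician* and *two deans* are effectively clausemates.
With no island boundary between them, the object can take inverse scope over the subject via ordinary QR within the clause.

Yes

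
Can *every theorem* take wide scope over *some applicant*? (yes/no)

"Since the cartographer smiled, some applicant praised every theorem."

Neither queried DP is inside the adjunct, so the adjunct-island constraint does not apply.
Ordinary QR to a clause-peripheral position gives the wide-scope LF for the lower DP.

Yes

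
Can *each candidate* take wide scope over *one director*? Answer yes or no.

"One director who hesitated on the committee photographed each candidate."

Although the sentence contains a relative clause (*who hesitated on the committee*), *each candidate* is outside it, in the matrix VP.
No island intervenes, so both surface and inverse scope are derivable.

Yes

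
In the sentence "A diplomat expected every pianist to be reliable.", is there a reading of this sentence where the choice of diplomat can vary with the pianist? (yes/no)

Yes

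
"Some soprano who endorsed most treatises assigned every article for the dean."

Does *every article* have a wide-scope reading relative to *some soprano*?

Yes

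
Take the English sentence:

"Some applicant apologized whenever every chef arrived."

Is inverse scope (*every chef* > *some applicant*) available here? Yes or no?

No

The DP *every chef* is contained in the adjunct clause *whenever every chef arrived*.
Since the clause is an adjunct (not a complement), the Adjunct Condition blocks QR across its edge.
So *every chef* cannot raise to a position above *some applicant*.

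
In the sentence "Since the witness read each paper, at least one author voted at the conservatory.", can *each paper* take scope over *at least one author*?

No

Structurally, *each paper* is inside the adjunct clause *since the witness read each paper*.
Adjuncts are opaque for quantifier raising; a quantifier in an adjunct stays inside it.
*each paper* is confined to the island and cannot take scope over *at least one author*.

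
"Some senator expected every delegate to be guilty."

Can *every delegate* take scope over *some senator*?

ECM infinitives lack a CP barrier, so *every delegate* can QR over the matrix subject *some senator*.
Ordinary QR to a clause-peripheral position gives the wide-scope LF for the lower DP.

Yes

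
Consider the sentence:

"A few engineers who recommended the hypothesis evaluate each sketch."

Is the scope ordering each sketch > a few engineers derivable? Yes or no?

Yes

*each sketch* is a matrix argument; only *a few engineers* is modified by the relative clause *who recommended the hypothesis*, so the RC island is irrelevant to the target quantifier.
Ordinary QR to a clause-peripheral position gives the wide-scope LF for the lower DP.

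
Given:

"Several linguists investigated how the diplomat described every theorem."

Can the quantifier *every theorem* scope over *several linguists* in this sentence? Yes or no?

No

*every theorem* sits inside the embedded question *how the diplomat described every theorem*.
Embedded questions are wh-islands: a quantifier inside an indirect question cannot QR into the matrix clause.
So the wide-scope reading for *every theorem* is blocked.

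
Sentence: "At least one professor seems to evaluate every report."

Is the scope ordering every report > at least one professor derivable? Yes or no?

Yes

*every report* is inside a raising infinitive, which is transparent to QR (no CP barrier), so it behaves as a matrix argument.
With no island boundary between them, the object can take inverse scope over the subject via ordinary QR within the clause.
Both orderings are possible: *at least one professor* > *every report* and *every report* > *at least one professor*.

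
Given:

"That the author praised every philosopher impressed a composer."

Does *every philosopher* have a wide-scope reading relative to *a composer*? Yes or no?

*every philosopher* is embedded in the sentential subject *that the author praised every philosopher*.
The Sentential Subject Constraint rules out raising the quantifier out of the that-clause subject.
*every philosopher* > *a composer* would require crossing that boundary, which is illicit.

No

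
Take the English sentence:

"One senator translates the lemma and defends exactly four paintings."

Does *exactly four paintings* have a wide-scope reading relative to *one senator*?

No

The target quantifier *exactly four paintings* is part of one conjunct of the coordinate structure (*defends exactly four paintings*).
Asymmetric QR out of one conjunct violates the Coordinate Structure Constraint.
So *exactly four paintings* cannot raise high enough to outscope *one senator*; only the surface ordering *one senator* > *exactly four paintings* is available.
(Only the surface reading survives: one fixed senator with respect to all the relevant paintings.)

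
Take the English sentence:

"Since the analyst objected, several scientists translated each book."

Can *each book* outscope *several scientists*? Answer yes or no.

*each book* is a matrix argument; the adjunct is an island but the target quantifier is outside it.
With no island boundary between them, the object can take inverse scope over the subject via ordinary QR within the clause.
The sentence is scopally ambiguous between *several scientists* > *each book* and *each book* > *several scientists*.

Yes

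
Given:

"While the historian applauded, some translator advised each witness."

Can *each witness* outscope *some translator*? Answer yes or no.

The adjunct island is irrelevant here — *each witness* and *some translator* are both in the matrix clause.
With no island boundary between them, the object can take inverse scope over the subject via ordinary QR within the clause.
Both orderings are possible: *some translator* > *each witness* and *each witness* > *some translator*.

Yes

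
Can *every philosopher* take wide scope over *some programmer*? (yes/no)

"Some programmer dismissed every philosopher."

*some programmer* and *every philosopher* are co-arguments of the matrix verb, with nothing but a clause-internal boundary between them.
No island intervenes, so both surface and inverse scope are derivable.

Yes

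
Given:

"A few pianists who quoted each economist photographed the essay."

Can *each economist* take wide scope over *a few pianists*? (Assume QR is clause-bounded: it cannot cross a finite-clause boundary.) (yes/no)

*each economist* is embedded in the relative clause *who quoted each economist*.
QR out of a relative clause is ruled out by the relative-clause island constraint.
So the wide-scope reading for *each economist* is blocked.

No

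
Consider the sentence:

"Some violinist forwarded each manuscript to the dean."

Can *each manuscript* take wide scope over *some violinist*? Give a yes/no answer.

*each manuscript* and *some violinist* are in the same minimal clause.
No island intervenes, so both surface and inverse scope are derivable.

Yes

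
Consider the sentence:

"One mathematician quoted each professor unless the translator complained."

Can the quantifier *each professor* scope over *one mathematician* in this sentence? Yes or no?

Although there is an adjunct clause, *each professor* is in the main clause, not inside the adjunct.
Since no island is crossed, the inverse ordering is licensed alongside surface scope.
So *each professor* > *one mathematician* is among the available readings.

Yes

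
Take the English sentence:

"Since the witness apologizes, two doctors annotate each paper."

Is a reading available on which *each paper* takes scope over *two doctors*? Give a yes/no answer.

The adjunct clause does not contain *each paper*, which is the matrix object.
Nothing blocks QR of the lower DP to a position above the higher one, so inverse scope is available.
The sentence is scopally ambiguous between *two doctors* > *each paper* and *each paper* > *two doctors*.

Yes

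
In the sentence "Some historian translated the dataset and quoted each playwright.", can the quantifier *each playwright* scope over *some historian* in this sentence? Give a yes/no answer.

No

Structurally, *each playwright* is inside one conjunct of the coordinate structure (*quoted each playwright*).
QR out of a conjunct would have to apply non-ATB, which the CSC forbids.
There is no licit LF on which *each playwright* c-commands *some historian*.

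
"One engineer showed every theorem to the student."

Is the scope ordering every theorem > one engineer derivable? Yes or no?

Yes

*every theorem* and *one engineer* are in the same minimal clause.
Ordinary QR to a clause-peripheral position gives the wide-scope LF for the lower DP.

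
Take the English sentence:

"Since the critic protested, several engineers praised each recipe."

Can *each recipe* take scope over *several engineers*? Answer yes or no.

Yes

Neither queried DP is inside the adjunct, so the adjunct-island constraint does not apply.
Since no island is crossed, the inverse ordering is licensed alongside surface scope.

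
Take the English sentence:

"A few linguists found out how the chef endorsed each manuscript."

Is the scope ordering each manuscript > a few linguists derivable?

Structurally, *each manuscript* is inside the embedded question *how the chef endorsed each manuscript*.
Embedded questions are wh-islands: a quantifier inside an indirect question cannot QR into the matrix clause.
So *each manuscript* cannot raise high enough to outscope *a few linguists*; only the surface ordering *a few linguists* > *each manuscript* is available.

No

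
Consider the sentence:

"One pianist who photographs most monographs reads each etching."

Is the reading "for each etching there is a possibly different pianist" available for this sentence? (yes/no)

This is the *each etching* > *one pianist* reading.
*each etching* is a matrix argument; only *one pianist* is modified by the relative clause *who photographs most monographs*, so the RC island is irrelevant to the target quantifier.
With no island boundary between them, the object can take inverse scope over the subject via ordinary QR within the clause.
So *each etching* > *one pianist* is among the available readings.

Yes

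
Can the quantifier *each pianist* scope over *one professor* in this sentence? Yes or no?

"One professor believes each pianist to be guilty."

Yes

ECM infinitives lack a CP barrier, so *each pianist* can QR over the matrix subject *one professor*.
Ordinary QR to a clause-peripheral position gives the wide-scope LF for the lower DP.
The sentence is scopally ambiguous between *one professor* > *each pianist* and *each pianist* > *one professor*.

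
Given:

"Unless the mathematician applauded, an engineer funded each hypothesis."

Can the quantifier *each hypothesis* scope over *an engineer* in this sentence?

Yes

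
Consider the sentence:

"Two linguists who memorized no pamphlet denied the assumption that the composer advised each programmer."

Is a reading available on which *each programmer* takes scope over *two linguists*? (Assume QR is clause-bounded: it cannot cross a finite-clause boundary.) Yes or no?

No

*each programmer* sits inside the complex NP *the assumption that the composer advised each programmer*.
The Complex NP Constraint bars QR out of the complement clause of a noun.
So the wide-scope reading for *each programmer* is blocked.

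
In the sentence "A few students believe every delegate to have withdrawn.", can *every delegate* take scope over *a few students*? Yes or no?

Yes

The ECM infinitive is scope-transparent — *every delegate* is free to raise above *a few students*.
With no island boundary between them, the object can take inverse scope over the subject via ordinary QR within the clause.
The sentence is scopally ambiguous between *a few students* > *every delegate* and *every delegate* > *a few students*.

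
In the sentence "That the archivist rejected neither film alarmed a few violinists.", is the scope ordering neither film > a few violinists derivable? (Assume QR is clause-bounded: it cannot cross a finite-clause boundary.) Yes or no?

No

*neither film* occurs within the sentential subject *that the archivist rejected neither film*.
The subject-island constraint blocks QR out of a clausal subject.
There is no licit LF on which *neither film* c-commands *a few violinists*.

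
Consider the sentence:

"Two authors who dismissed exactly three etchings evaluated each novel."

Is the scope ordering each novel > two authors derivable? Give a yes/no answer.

Yes

The RC *who dismissed exactly three etchings* is an island, but *each novel* is not inside it — it is the matrix object, a clausemate of *two authors*.
Ordinary QR to a clause-peripheral position gives the wide-scope LF for the lower DP.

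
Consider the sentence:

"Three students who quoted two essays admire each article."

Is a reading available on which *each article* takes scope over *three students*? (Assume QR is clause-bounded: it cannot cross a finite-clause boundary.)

Yes

*each article* sits in the matrix clause, not in the relative clause on *three students*.
QR within a single clause is free, so the lower quantifier may take scope over the higher one.
Both orderings are possible: *three students* > *each article* and *each article* > *three students*.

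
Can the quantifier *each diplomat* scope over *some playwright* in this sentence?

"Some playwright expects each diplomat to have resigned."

The ECM infinitive is scope-transparent — *each diplomat* is free to raise above *some playwright*.
Since no island is crossed, the inverse ordering is licensed alongside surface scope.
So *each diplomat* > *some playwright* is among the available readings.

Yes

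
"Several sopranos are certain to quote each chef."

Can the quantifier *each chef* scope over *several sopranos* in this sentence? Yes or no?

Yes

Raising constructions are monoclausal for scope purposes; *each chef* is not separated from *several sopranos* by any island.
Ordinary QR to a clause-peripheral position gives the wide-scope LF for the lower DP.
So *each chef* > *several sopranos* is among the available readings.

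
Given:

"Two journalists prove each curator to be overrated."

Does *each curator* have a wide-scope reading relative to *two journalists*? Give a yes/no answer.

*each curator* is an ECM subject; ECM complements are not islands, and the embedded quantifier may take matrix scope.
Since no island is crossed, the inverse ordering is licensed alongside surface scope.

Yes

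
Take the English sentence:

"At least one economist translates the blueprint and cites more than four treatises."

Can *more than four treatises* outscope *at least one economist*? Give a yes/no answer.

The target quantifier *more than four treatises* is part of one conjunct of the coordinate structure (*cites more than four treatises*).
Coordinate structures are islands for non-across-the-board movement, QR included.
So *more than four treatises* cannot raise high enough to outscope *at least one economist*; only the surface ordering *at least one economist* > *more than four treatises* is available.
(Only the surface reading survives: one fixed economist with respect to all the relevant treatises.)

No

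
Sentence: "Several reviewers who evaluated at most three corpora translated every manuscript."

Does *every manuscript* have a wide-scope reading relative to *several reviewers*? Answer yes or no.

Yes

The relative clause *who evaluated at most three corpora* modifies *several reviewers*, but *every manuscript* is not inside that relative clause — it is an argument of the matrix verb.
No island intervenes, so both surface and inverse scope are derivable.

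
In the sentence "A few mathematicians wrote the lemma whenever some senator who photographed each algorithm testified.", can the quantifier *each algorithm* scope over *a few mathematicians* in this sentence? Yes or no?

Structurally, *each algorithm* is inside the relative clause *who photographed each algorithm*, which is itself inside the adjunct *whenever some senator who photographed each algorithm testified*.
The quantifier would have to escape first the RC and then the adjunct — two independent island violations.
So the wide-scope reading for *each algorithm* is blocked.

No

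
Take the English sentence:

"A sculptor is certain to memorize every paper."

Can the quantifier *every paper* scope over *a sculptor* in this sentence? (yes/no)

Yes

*every paper* is inside a raising infinitive, which is transparent to QR (no CP barrier), so it behaves as a matrix argument.
Since no island is crossed, the inverse ordering is licensed alongside surface scope.
So *every paper* > *a sculptor* is among the available readings.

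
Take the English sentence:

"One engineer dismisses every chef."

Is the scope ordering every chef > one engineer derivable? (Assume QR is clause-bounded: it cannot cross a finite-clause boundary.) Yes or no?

*one engineer* and *every chef* are co-arguments of the matrix verb, with nothing but a clause-internal boundary between them.
No island intervenes, so both surface and inverse scope are derivable.

Yes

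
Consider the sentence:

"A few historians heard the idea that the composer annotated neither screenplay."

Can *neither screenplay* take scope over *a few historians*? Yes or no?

No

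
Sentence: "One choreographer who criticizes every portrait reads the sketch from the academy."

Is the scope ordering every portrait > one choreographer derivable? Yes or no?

No

*every portrait* is embedded in the relative clause *who criticizes every portrait*.
The relative clause forms an island for QR, so the quantifier is confined to the head noun's restrictor.
So the wide-scope reading for *every portrait* is blocked.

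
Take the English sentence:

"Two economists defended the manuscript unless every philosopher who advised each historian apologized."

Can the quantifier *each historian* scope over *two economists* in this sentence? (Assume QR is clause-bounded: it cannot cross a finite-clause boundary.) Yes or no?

No

*each historian* is embedded in the relative clause *who advised each historian*, which is itself inside the adjunct *unless every philosopher who advised each historian apologized*.
Both the relative clause and the enclosing adjunct are scope islands; QR cannot cross either.
So *each historian* cannot raise high enough to outscope *two economists*; only the surface ordering *two economists* > *each historian* is available.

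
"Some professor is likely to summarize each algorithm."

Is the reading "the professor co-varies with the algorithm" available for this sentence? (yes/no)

The paraphrase describes the scope ordering *each algorithm* > *some professor*.
*each algorithm* is the object of the infinitival complement of a raising predicate; raising infinitives are transparent for QR, so the two DPs are in effect clausemates.
Clause-internal QR can adjoin the lower DP above the subject, yielding the inverse reading.
Both orderings are possible: *some professor* > *each algorithm* and *each algorithm* > *some professor*.

Yes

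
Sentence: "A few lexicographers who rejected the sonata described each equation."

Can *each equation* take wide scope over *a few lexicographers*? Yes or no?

*each equation* sits in the matrix clause, not in the relative clause on *a few lexicographers*.
Clause-internal QR can adjoin the lower DP above the subject, yielding the inverse reading.

Yes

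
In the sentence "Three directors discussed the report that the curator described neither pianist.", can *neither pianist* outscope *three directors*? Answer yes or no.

No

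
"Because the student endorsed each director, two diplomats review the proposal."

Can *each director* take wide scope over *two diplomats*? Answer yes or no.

The target quantifier *each director* is part of the adjunct clause *because the student endorsed each director*.
Adjunct clauses are scope islands: a quantifier inside an adjunct cannot raise into the matrix clause.
*each director* > *two diplomats* would require crossing that boundary, which is illicit.

No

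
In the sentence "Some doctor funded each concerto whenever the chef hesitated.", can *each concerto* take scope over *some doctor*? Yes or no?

Yes

*each concerto* is a matrix argument; the adjunct is an island but the target quantifier is outside it.
QR within a single clause is free, so the lower quantifier may take scope over the higher one.
The sentence is scopally ambiguous between *some doctor* > *each concerto* and *each concerto* > *some doctor*.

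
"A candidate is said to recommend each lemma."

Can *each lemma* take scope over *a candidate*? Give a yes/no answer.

The matrix predicate is a raising verb, whose infinitival complement is not a scope island — *each lemma* can QR into the matrix clause.
No island intervenes, so both surface and inverse scope are derivable.

Yes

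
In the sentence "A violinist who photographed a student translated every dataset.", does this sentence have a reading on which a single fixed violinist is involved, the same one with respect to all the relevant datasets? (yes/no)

Yes

That reading corresponds to *a violinist* > *every dataset*.
Surface scope (*a violinist* > *every dataset*) is always derivable; islands only block QR, not in-situ interpretation.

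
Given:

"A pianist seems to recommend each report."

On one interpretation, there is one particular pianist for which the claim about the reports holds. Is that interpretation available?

Yes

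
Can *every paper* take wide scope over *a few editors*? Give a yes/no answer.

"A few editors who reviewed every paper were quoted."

The DP *every paper* is contained in the relative clause *who reviewed every paper*.
A relative clause is a scope island — quantifier raising cannot cross its boundary.
There is no licit LF on which *every paper* c-commands *a few editors*.

No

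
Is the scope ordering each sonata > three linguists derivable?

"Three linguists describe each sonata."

Yes

*three linguists* and *each sonata* are co-arguments of the matrix verb, with nothing but a clause-internal boundary between them.
Ordinary QR to a clause-peripheral position gives the wide-scope LF for the lower DP.
Both orderings are possible: *three linguists* > *each sonata* and *each sonata* > *three linguists*.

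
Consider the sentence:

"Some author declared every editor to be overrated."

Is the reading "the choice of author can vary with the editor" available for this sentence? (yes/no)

That reading corresponds to *every editor* > *some author*.
ECM infinitives lack a CP barrier, so *every editor* can QR over the matrix subject *some author*.
With no island boundary between them, the object can take inverse scope over the subject via ordinary QR within the clause.
The sentence is scopally ambiguous between *some author* > *every editor* and *every editor* > *some author*.

Yes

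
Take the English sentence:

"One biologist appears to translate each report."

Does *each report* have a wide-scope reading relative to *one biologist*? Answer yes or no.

Yes

The matrix predicate is a raising verb, whose infinitival complement is not a scope island — *each report* can QR into the matrix clause.
Nothing blocks QR of the lower DP to a position above the higher one, so inverse scope is available.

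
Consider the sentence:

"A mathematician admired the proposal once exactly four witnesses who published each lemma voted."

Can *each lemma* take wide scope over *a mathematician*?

No

The target quantifier *each lemma* is part of the relative clause *who published each lemma*, which is itself inside the adjunct *once exactly four witnesses who published each lemma voted*.
Even if one barrier were somehow void, the other would still block QR.
So the wide-scope reading for *each lemma* is blocked.
(Only the surface reading survives: one fixed mathematician with respect to all the relevant lemmas.)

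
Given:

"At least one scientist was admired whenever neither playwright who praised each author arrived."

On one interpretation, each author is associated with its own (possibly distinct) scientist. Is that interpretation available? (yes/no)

No

The paraphrase describes the scope ordering *each author* > *at least one scientist*.
The DP *each author* is contained in the relative clause *who praised each author*, which is itself inside the adjunct *whenever neither playwright who praised each author arrived*.
The quantifier would have to escape first the RC and then the adjunct — two independent island violations.
Hence only narrow scope for *each author* (under *at least one scientist*) survives.
(Only the surface reading survives: one fixed scientist with respect to all the relevant authors.)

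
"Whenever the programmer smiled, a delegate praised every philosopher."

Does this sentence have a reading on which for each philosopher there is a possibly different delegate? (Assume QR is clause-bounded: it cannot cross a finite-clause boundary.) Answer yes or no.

The paraphrase describes the scope ordering *every philosopher* > *a delegate*.
The adjunct island is irrelevant here — *every philosopher* and *a delegate* are both in the matrix clause.
QR within a single clause is free, so the lower quantifier may take scope over the higher one.

Yes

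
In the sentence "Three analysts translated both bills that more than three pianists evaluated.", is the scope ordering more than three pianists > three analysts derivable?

*more than three pianists* is embedded in the relative clause *that more than three pianists evaluated* modifying *both bills*.
Quantifiers inside a relative clause are trapped there; the RC boundary blocks QR.
There is no licit LF on which *more than three pianists* c-commands *three analysts*.

No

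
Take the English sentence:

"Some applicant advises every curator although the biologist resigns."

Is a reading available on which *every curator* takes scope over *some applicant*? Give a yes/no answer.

The adjunct clause does not contain *every curator*, which is the matrix object.
QR within a single clause is free, so the lower quantifier may take scope over the higher one.

Yes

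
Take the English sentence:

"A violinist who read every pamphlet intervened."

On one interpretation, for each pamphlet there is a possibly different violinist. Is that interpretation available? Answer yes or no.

No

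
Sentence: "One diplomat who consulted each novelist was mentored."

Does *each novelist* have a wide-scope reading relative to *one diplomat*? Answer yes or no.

No

The DP *each novelist* is contained in the relative clause *who consulted each novelist*.
The relative clause forms an island for QR, so the quantifier is confined to the head noun's restrictor.
So *each novelist* cannot raise high enough to outscope *one diplomat*; only the surface ordering *one diplomat* > *each novelist* is available.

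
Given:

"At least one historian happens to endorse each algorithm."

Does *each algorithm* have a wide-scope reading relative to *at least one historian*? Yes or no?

Raising constructions are monoclausal for scope purposes; *each algorithm* is not separated from *at least one historian* by any island.
With no island boundary between them, the object can take inverse scope over the subject via ordinary QR within the clause.

Yes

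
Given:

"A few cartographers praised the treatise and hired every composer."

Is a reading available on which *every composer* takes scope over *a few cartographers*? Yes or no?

No

The target quantifier *every composer* is part of one conjunct of the coordinate structure (*hired every composer*).
A quantifier cannot raise out of one conjunct of a coordination across the whole coordinate structure — the CSC applies to QR.
So the wide-scope reading for *every composer* is blocked.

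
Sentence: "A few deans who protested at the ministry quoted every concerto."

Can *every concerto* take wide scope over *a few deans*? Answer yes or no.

Yes

The relative clause *who protested at the ministry* modifies *a few deans*, but *every concerto* is not inside that relative clause — it is an argument of the matrix verb.
Ordinary QR to a clause-peripheral position gives the wide-scope LF for the lower DP.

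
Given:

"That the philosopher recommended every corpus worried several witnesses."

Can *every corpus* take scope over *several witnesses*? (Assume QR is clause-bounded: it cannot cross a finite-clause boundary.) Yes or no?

No

The target quantifier *every corpus* is part of the sentential subject *that the philosopher recommended every corpus*.
The subject-island constraint blocks QR out of a clausal subject.
*every corpus* > *several witnesses* would require crossing that boundary, which is illicit.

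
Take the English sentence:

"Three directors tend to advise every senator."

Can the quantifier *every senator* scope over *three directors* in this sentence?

Yes

The matrix predicate is a raising verb, whose infinitival complement is not a scope island — *every senator* can QR into the matrix clause.
Ordinary QR to a clause-peripheral position gives the wide-scope LF for the lower DP.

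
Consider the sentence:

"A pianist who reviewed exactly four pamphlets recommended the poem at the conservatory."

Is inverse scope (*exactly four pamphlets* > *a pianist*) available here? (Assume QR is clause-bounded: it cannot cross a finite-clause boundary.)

*exactly four pamphlets* occurs within the relative clause *who reviewed exactly four pamphlets*.
QR out of a relative clause is ruled out by the relative-clause island constraint.
Hence only narrow scope for *exactly four pamphlets* (under *a pianist*) survives.

No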